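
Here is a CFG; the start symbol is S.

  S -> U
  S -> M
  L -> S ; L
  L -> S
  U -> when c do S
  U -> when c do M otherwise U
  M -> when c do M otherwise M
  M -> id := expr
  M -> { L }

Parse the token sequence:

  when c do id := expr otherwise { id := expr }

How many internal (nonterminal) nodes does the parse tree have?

[S [M when c do [M id := expr] otherwise [M { [L [S [M id := expr]]] }]]]

7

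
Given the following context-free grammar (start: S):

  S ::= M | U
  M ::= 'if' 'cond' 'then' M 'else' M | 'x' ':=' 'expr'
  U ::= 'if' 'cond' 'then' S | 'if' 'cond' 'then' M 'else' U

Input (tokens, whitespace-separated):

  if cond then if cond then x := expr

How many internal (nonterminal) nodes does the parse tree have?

6

[S [U if cond then [S [U if cond then [S [M x := expr]]]]]]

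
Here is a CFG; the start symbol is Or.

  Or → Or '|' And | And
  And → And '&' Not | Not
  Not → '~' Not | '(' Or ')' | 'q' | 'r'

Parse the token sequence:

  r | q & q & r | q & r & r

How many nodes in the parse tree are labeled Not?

7

[Or [Or [Or [And [Not r]]] | [And [And [And [Not q]] & [Not q]] & [Not r]]] | [And [And [And [Not q]] & [Not r]] & [Not r]]]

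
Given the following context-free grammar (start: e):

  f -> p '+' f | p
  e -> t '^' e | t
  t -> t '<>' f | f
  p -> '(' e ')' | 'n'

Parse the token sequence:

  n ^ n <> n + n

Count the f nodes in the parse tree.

4

[e [t [f [p n]]] ^ [e [t [t [f [p n]]] <> [f [p n] + [f [p n]]]]]]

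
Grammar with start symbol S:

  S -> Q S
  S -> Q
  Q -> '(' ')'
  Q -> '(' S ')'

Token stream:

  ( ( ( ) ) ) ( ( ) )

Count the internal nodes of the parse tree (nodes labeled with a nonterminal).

10

[S [Q ( [S [Q ( [S [Q ( )]] )]] )] [S [Q ( [S [Q ( )]] )]]]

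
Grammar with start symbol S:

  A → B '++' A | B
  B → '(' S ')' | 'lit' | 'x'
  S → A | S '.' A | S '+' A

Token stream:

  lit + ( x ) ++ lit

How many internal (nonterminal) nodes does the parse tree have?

11

[S [S [A [B lit]]] + [A [B ( [S [A [B x]]] )] ++ [A [B lit]]]]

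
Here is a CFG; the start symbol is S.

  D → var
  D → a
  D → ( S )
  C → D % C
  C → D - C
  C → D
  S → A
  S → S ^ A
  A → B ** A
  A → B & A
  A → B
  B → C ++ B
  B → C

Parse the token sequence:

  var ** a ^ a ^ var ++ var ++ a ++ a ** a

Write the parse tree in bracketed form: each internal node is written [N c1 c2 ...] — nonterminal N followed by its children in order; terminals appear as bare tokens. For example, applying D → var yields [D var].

[S [S [S [A [B [C [D var]]] ** [A [B [C [D a]]]]]] ^ [A [B [C [D a]]]]] ^ [A [B [C [D var]] ++ [B [C [D var]] ++ [B [C [D a]] ++ [B [C [D a]]]]]] ** [A [B [C [D a]]]]]]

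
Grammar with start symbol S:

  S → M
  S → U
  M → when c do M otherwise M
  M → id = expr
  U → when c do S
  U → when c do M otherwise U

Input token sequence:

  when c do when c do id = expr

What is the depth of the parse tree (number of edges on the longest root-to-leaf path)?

6

[S [U when c do [S [U when c do [S [M id = expr]]]]]]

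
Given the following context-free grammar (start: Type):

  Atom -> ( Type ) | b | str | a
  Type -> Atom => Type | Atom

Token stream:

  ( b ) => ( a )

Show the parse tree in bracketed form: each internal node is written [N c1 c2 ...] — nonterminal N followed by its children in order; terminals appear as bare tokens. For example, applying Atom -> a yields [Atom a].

[Type [Atom ( [Type [Atom b]] )] => [Type [Atom ( [Type [Atom a]] )]]]

Type
Atom => Type
( Type ) => Type
( Atom ) => Type
( b ) => Type
( b ) => Atom
( b ) => ( Type )
( b ) => ( Atom )
( b ) => ( a )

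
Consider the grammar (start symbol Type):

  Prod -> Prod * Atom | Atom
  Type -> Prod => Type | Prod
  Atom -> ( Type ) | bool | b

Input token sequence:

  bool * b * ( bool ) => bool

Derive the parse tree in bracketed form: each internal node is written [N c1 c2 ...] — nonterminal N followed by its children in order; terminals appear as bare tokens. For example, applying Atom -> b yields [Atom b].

Type
Prod => Type
Prod * Atom => Type
Prod * Atom * Atom => Type
Atom * Atom * Atom => Type
bool * Atom * Atom => Type
bool * b * Atom => Type
bool * b * ( Type ) => Type
bool * b * ( Prod ) => Type
bool * b * ( Atom ) => Type
bool * b * ( bool ) => Type
bool * b * ( bool ) => Prod
bool * b * ( bool ) => Atom
bool * b * ( bool ) => bool

[Type [Prod [Prod [Prod [Atom bool]] * [Atom b]] * [Atom ( [Type [Prod [Atom bool]]] )]] => [Type [Prod [Atom bool]]]]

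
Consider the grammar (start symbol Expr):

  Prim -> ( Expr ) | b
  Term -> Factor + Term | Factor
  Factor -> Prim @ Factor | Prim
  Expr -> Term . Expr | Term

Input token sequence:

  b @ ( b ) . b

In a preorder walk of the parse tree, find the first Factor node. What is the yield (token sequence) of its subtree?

b @ ( b )

[Expr [Term [Factor [Prim b] @ [Factor [Prim ( [Expr [Term [Factor [Prim b]]]] )]]]] . [Expr [Term [Factor [Prim b]]]]]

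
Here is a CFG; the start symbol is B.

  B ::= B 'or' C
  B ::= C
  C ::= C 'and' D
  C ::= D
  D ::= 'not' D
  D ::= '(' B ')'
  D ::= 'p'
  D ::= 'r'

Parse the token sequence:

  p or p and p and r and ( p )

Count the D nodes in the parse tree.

[B [B [C [D p]]] or [C [C [C [C [D p]] and [D p]] and [D r]] and [D ( [B [C [D p]]] )]]]

6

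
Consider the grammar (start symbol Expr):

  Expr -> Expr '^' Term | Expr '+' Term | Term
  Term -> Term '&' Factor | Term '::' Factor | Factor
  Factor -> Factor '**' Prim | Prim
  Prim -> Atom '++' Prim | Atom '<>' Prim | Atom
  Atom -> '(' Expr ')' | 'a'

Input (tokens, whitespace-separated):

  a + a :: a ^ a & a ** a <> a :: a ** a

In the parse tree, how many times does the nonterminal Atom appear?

9

[Expr [Expr [Expr [Term [Factor [Prim [Atom a]]]]] + [Term [Term [Factor [Prim [Atom a]]]] :: [Factor [Prim [Atom a]]]]] ^ [Term [Term [Term [Factor [Prim [Atom a]]]] & [Factor [Factor [Prim [Atom a]]] ** [Prim [Atom a] <> [Prim [Atom a]]]]] :: [Factor [Factor [Prim [Atom a]]] ** [Prim [Atom a]]]]]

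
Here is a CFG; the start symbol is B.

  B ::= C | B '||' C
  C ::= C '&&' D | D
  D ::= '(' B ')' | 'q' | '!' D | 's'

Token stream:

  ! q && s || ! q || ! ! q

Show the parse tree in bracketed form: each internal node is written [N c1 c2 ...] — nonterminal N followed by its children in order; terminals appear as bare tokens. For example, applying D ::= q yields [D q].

[B [B [B [C [C [D ! [D q]]] && [D s]]] || [C [D ! [D q]]]] || [C [D ! [D ! [D q]]]]]

B
B || C
B || C || C
C || C || C
C && D || C || C
D && D || C || C
! D && D || C || C
! q && D || C || C
! q && s || C || C
! q && s || D || C
! q && s || ! D || C
! q && s || ! q || C
! q && s || ! q || D
! q && s || ! q || ! D
! q && s || ! q || ! ! D
! q && s || ! q || ! ! q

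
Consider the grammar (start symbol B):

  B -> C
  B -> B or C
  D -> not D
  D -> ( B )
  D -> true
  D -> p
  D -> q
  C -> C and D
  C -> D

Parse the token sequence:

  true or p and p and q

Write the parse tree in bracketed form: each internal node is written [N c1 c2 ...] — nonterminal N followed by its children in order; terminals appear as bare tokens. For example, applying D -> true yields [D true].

[B [B [C [D true]]] or [C [C [C [D p]] and [D p]] and [D q]]]

B
B or C
C or C
D or C
true or C
true or C and D
true or C and D and D
true or D and D and D
true or p and D and D
true or p and p and D
true or p and p and q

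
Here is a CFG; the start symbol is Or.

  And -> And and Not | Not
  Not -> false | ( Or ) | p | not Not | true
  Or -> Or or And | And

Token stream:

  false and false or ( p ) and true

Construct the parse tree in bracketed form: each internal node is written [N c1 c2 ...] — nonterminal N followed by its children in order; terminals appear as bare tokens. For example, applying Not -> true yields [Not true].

[Or [Or [And [And [Not false]] and [Not false]]] or [And [And [Not ( [Or [And [Not p]]] )]] and [Not true]]]

Or
Or or And
And or And
And and Not or And
Not and Not or And
false and Not or And
false and false or And
false and false or And and Not
false and false or Not and Not
false and false or ( Or ) and Not
false and false or ( And ) and Not
false and false or ( Not ) and Not
false and false or ( p ) and Not
false and false or ( p ) and true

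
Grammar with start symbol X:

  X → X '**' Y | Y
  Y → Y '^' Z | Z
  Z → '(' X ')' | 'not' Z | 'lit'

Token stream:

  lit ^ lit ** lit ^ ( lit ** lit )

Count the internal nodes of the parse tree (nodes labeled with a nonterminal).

16

[X [X [Y [Y [Z lit]] ^ [Z lit]]] ** [Y [Y [Z lit]] ^ [Z ( [X [X [Y [Z lit]]] ** [Y [Z lit]]] )]]]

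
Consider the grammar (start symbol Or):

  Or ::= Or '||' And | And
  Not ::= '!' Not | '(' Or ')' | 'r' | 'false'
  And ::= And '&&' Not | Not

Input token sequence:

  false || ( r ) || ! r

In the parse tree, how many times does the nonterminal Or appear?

[Or [Or [Or [And [Not false]]] || [And [Not ( [Or [And [Not r]]] )]]] || [And [Not ! [Not r]]]]

4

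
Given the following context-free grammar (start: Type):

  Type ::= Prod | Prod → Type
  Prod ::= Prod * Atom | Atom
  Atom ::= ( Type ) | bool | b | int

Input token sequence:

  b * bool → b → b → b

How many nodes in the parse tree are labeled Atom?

[Type [Prod [Prod [Atom b]] * [Atom bool]] → [Type [Prod [Atom b]] → [Type [Prod [Atom b]] → [Type [Prod [Atom b]]]]]]

5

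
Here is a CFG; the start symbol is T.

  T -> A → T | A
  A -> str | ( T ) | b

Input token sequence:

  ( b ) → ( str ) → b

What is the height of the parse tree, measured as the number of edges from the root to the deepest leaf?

[T [A ( [T [A b]] )] → [T [A ( [T [A str]] )] → [T [A b]]]]

5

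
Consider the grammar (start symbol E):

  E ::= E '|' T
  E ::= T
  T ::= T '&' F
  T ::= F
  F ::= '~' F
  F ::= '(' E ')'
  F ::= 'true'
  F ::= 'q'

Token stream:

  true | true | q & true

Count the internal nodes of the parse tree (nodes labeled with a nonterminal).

[E [E [E [T [F true]]] | [T [F true]]] | [T [T [F q]] & [F true]]]

11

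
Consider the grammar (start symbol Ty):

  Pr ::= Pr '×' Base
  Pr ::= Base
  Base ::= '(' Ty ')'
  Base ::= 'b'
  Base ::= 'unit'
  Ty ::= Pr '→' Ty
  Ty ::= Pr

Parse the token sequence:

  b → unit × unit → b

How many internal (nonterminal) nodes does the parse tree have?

11

[Ty [Pr [Base b]] → [Ty [Pr [Pr [Base unit]] × [Base unit]] → [Ty [Pr [Base b]]]]]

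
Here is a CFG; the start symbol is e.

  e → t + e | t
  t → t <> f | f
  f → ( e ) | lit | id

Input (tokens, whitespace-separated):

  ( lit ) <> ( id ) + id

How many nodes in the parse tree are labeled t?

5

[e [t [t [f ( [e [t [f lit]]] )]] <> [f ( [e [t [f id]]] )]] + [e [t [f id]]]]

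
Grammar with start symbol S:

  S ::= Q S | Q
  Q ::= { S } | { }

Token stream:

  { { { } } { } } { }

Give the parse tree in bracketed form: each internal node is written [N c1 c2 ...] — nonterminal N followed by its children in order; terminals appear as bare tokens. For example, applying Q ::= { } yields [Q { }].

S
Q S
{ S } S
{ Q S } S
{ { S } S } S
{ { Q } S } S
{ { { } } S } S
{ { { } } Q } S
{ { { } } { } } S
{ { { } } { } } Q
{ { { } } { } } { }

[S [Q { [S [Q { [S [Q { }]] }] [S [Q { }]]] }] [S [Q { }]]]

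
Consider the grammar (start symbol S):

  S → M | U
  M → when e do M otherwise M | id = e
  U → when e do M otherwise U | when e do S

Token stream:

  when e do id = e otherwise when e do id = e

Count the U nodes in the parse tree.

2

[S [U when e do [M id = e] otherwise [U when e do [S [M id = e]]]]]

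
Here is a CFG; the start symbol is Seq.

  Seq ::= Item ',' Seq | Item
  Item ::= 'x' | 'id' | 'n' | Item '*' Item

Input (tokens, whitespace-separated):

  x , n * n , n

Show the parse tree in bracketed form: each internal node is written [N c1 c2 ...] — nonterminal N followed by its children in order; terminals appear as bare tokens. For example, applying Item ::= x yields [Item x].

[Seq [Item x] , [Seq [Item [Item n] * [Item n]] , [Seq [Item n]]]]

Seq
Item , Seq
x , Seq
x , Item , Seq
x , Item * Item , Seq
x , n * Item , Seq
x , n * n , Seq
x , n * n , Item
x , n * n , n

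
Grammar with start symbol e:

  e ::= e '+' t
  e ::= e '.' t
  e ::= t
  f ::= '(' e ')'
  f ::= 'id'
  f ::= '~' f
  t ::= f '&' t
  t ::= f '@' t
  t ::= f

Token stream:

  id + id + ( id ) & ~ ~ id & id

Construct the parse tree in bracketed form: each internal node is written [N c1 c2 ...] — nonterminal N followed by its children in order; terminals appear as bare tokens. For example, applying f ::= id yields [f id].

[e [e [e [t [f id]]] + [t [f id]]] + [t [f ( [e [t [f id]]] )] & [t [f ~ [f ~ [f id]]] & [t [f id]]]]]

e
e + t
e + t + t
t + t + t
f + t + t
id + t + t
id + f + t
id + id + t
id + id + f & t
id + id + ( e ) & t
id + id + ( t ) & t
id + id + ( f ) & t
id + id + ( id ) & t
id + id + ( id ) & f & t
id + id + ( id ) & ~ f & t
id + id + ( id ) & ~ ~ f & t
id + id + ( id ) & ~ ~ id & t
id + id + ( id ) & ~ ~ id & f
id + id + ( id ) & ~ ~ id & id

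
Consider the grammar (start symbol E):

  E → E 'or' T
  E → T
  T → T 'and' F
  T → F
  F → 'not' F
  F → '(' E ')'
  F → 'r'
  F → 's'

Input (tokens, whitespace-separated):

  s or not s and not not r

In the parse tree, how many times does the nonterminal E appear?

[E [E [T [F s]]] or [T [T [F not [F s]]] and [F not [F not [F r]]]]]

2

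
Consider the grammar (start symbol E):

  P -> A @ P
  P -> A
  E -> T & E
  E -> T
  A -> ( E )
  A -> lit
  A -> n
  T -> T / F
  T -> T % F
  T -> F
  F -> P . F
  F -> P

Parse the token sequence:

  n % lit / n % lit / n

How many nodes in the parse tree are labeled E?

[E [T [T [T [T [T [F [P [A n]]]] % [F [P [A lit]]]] / [F [P [A n]]]] % [F [P [A lit]]]] / [F [P [A n]]]]]

1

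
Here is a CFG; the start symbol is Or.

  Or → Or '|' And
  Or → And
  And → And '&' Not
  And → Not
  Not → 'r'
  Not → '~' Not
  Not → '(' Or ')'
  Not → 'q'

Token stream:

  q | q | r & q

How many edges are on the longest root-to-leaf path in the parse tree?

[Or [Or [Or [And [Not q]]] | [And [Not q]]] | [And [And [Not r]] & [Not q]]]

5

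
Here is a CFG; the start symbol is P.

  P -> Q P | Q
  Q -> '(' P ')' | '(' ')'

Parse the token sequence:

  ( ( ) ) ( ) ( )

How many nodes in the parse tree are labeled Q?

4

[P [Q ( [P [Q ( )]] )] [P [Q ( )] [P [Q ( )]]]]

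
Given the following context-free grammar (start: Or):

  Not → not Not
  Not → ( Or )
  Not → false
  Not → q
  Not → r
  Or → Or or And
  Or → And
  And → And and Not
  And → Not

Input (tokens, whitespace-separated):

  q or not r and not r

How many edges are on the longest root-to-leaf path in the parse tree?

5

[Or [Or [And [Not q]]] or [And [And [Not not [Not r]]] and [Not not [Not r]]]]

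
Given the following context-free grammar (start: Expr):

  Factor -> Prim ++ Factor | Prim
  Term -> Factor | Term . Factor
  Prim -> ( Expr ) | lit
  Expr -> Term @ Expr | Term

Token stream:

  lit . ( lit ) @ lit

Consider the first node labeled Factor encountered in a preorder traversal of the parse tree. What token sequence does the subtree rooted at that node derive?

lit

[Expr [Term [Term [Factor [Prim lit]]] . [Factor [Prim ( [Expr [Term [Factor [Prim lit]]]] )]]] @ [Expr [Term [Factor [Prim lit]]]]]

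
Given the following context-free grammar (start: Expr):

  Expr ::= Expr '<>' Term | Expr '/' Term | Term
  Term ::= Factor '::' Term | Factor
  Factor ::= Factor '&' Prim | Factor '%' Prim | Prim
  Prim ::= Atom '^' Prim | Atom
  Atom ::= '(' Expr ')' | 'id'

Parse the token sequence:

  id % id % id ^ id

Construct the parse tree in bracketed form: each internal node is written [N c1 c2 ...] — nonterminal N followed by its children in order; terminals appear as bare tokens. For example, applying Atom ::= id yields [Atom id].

[Expr [Term [Factor [Factor [Factor [Prim [Atom id]]] % [Prim [Atom id]]] % [Prim [Atom id] ^ [Prim [Atom id]]]]]]

Expr
Term
Factor
Factor % Prim
Factor % Prim % Prim
Prim % Prim % Prim
Atom % Prim % Prim
id % Prim % Prim
id % Atom % Prim
id % id % Prim
id % id % Atom ^ Prim
id % id % id ^ Prim
id % id % id ^ Atom
id % id % id ^ id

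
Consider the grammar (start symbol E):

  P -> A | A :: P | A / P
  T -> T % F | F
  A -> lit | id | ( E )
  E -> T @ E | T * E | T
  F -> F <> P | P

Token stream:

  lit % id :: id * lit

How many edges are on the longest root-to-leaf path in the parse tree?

[E [T [T [F [P [A lit]]]] % [F [P [A id] :: [P [A id]]]]] * [E [T [F [P [A lit]]]]]]

6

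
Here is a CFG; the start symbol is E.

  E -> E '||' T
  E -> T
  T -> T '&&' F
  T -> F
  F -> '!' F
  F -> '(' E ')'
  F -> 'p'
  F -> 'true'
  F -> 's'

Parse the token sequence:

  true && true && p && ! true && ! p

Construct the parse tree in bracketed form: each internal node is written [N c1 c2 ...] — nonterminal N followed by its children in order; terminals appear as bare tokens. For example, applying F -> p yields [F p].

E
T
T && F
T && F && F
T && F && F && F
T && F && F && F && F
F && F && F && F && F
true && F && F && F && F
true && true && F && F && F
true && true && p && F && F
true && true && p && ! F && F
true && true && p && ! true && F
true && true && p && ! true && ! F
true && true && p && ! true && ! p

[E [T [T [T [T [T [F true]] && [F true]] && [F p]] && [F ! [F true]]] && [F ! [F p]]]]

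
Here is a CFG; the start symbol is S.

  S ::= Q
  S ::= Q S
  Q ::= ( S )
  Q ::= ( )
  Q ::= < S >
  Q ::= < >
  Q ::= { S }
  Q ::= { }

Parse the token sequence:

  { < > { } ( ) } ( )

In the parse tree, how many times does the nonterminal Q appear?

[S [Q { [S [Q < >] [S [Q { }] [S [Q ( )]]]] }] [S [Q ( )]]]

5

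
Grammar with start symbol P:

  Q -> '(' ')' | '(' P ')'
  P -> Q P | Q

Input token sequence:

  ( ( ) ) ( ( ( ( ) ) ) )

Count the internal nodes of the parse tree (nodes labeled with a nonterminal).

[P [Q ( [P [Q ( )]] )] [P [Q ( [P [Q ( [P [Q ( [P [Q ( )]] )]] )]] )]]]

12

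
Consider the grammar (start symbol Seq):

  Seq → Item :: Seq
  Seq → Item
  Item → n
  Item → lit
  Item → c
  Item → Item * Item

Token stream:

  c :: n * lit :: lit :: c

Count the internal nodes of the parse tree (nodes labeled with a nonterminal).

10

[Seq [Item c] :: [Seq [Item [Item n] * [Item lit]] :: [Seq [Item lit] :: [Seq [Item c]]]]]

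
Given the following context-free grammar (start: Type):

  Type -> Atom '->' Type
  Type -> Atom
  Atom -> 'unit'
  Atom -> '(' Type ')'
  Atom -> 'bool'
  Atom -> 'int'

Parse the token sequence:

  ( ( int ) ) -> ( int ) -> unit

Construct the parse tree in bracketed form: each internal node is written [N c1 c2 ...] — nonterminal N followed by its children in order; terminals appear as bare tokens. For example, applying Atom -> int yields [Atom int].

[Type [Atom ( [Type [Atom ( [Type [Atom int]] )]] )] -> [Type [Atom ( [Type [Atom int]] )] -> [Type [Atom unit]]]]

Type
Atom -> Type
( Type ) -> Type
( Atom ) -> Type
( ( Type ) ) -> Type
( ( Atom ) ) -> Type
( ( int ) ) -> Type
( ( int ) ) -> Atom -> Type
( ( int ) ) -> ( Type ) -> Type
( ( int ) ) -> ( Atom ) -> Type
( ( int ) ) -> ( int ) -> Type
( ( int ) ) -> ( int ) -> Atom
( ( int ) ) -> ( int ) -> unit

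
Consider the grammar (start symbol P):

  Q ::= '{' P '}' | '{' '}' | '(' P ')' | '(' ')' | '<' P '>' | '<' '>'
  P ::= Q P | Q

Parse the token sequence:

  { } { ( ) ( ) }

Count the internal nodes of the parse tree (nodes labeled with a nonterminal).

8

[P [Q { }] [P [Q { [P [Q ( )] [P [Q ( )]]] }]]]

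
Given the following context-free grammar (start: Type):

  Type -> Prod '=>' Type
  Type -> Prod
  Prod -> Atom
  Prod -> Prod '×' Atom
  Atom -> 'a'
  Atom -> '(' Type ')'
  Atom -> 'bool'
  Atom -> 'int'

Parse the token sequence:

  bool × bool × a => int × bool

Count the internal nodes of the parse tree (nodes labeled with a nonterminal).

[Type [Prod [Prod [Prod [Atom bool]] × [Atom bool]] × [Atom a]] => [Type [Prod [Prod [Atom int]] × [Atom bool]]]]

12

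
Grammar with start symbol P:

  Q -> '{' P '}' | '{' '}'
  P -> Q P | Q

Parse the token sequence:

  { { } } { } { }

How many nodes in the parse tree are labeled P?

4

[P [Q { [P [Q { }]] }] [P [Q { }] [P [Q { }]]]]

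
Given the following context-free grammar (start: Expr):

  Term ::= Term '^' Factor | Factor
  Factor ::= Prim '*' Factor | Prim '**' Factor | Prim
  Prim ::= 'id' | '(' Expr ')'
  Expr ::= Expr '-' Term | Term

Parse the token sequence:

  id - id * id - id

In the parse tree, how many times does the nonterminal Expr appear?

[Expr [Expr [Expr [Term [Factor [Prim id]]]] - [Term [Factor [Prim id] * [Factor [Prim id]]]]] - [Term [Factor [Prim id]]]]

3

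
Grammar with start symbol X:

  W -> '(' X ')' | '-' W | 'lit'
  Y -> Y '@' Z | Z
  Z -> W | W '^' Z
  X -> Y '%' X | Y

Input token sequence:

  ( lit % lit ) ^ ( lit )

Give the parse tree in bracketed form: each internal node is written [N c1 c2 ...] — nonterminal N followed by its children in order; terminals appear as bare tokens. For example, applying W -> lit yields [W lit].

[X [Y [Z [W ( [X [Y [Z [W lit]]] % [X [Y [Z [W lit]]]]] )] ^ [Z [W ( [X [Y [Z [W lit]]]] )]]]]]

X
Y
Z
W ^ Z
( X ) ^ Z
( Y % X ) ^ Z
( Z % X ) ^ Z
( W % X ) ^ Z
( lit % X ) ^ Z
( lit % Y ) ^ Z
( lit % Z ) ^ Z
( lit % W ) ^ Z
( lit % lit ) ^ Z
( lit % lit ) ^ W
( lit % lit ) ^ ( X )
( lit % lit ) ^ ( Y )
( lit % lit ) ^ ( Z )
( lit % lit ) ^ ( W )
( lit % lit ) ^ ( lit )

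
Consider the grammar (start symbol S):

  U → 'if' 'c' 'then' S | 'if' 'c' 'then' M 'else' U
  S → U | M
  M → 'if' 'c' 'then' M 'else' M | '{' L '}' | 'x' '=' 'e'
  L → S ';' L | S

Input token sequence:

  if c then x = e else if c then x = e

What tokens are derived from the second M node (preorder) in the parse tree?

x = e

[S [U if c then [M x = e] else [U if c then [S [M x = e]]]]]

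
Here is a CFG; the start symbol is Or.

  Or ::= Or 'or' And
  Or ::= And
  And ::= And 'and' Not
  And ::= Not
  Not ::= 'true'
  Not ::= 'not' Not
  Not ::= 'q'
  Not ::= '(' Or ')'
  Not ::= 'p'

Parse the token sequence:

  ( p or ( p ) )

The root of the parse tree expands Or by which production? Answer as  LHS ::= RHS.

Or ::= And

[Or [And [Not ( [Or [Or [And [Not p]]] or [And [Not ( [Or [And [Not p]]] )]]] )]]]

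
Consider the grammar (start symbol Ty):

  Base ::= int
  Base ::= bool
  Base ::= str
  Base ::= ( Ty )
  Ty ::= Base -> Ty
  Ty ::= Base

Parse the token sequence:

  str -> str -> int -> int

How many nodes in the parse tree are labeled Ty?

4

[Ty [Base str] -> [Ty [Base str] -> [Ty [Base int] -> [Ty [Base int]]]]]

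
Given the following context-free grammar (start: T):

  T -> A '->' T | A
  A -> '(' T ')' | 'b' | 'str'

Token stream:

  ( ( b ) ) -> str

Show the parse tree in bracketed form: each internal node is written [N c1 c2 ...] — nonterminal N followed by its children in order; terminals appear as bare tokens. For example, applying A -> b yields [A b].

T
A -> T
( T ) -> T
( A ) -> T
( ( T ) ) -> T
( ( A ) ) -> T
( ( b ) ) -> T
( ( b ) ) -> A
( ( b ) ) -> str

[T [A ( [T [A ( [T [A b]] )]] )] -> [T [A str]]]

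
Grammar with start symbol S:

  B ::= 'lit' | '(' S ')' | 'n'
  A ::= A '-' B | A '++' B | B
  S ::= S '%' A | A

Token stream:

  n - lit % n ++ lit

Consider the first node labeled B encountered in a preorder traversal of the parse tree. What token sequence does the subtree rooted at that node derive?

[S [S [A [A [B n]] - [B lit]]] % [A [A [B n]] ++ [B lit]]]

n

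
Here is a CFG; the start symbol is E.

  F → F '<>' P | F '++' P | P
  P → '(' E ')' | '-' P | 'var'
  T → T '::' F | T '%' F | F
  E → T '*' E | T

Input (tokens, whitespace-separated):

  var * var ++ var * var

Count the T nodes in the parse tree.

[E [T [F [P var]]] * [E [T [F [F [P var]] ++ [P var]]] * [E [T [F [P var]]]]]]

3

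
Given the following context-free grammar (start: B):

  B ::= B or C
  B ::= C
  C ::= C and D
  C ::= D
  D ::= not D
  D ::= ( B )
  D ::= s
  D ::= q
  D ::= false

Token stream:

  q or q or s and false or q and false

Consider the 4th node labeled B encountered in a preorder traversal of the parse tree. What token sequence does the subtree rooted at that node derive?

q

[B [B [B [B [C [D q]]] or [C [D q]]] or [C [C [D s]] and [D false]]] or [C [C [D q]] and [D false]]]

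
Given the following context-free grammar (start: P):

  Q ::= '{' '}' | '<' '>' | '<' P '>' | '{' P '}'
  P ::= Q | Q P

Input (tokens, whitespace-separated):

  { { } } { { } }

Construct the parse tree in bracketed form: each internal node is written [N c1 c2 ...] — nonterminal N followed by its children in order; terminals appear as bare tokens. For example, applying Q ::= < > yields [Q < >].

P
Q P
{ P } P
{ Q } P
{ { } } P
{ { } } Q
{ { } } { P }
{ { } } { Q }
{ { } } { { } }

[P [Q { [P [Q { }]] }] [P [Q { [P [Q { }]] }]]]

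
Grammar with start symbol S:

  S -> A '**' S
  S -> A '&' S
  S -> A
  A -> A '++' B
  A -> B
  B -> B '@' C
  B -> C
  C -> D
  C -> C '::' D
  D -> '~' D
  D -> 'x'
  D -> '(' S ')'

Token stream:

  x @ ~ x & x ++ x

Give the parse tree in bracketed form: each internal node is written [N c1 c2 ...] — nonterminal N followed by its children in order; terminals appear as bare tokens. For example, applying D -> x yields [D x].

[S [A [B [B [C [D x]]] @ [C [D ~ [D x]]]]] & [S [A [A [B [C [D x]]]] ++ [B [C [D x]]]]]]

S
A & S
B & S
B @ C & S
C @ C & S
D @ C & S
x @ C & S
x @ D & S
x @ ~ D & S
x @ ~ x & S
x @ ~ x & A
x @ ~ x & A ++ B
x @ ~ x & B ++ B
x @ ~ x & C ++ B
x @ ~ x & D ++ B
x @ ~ x & x ++ B
x @ ~ x & x ++ C
x @ ~ x & x ++ D
x @ ~ x & x ++ x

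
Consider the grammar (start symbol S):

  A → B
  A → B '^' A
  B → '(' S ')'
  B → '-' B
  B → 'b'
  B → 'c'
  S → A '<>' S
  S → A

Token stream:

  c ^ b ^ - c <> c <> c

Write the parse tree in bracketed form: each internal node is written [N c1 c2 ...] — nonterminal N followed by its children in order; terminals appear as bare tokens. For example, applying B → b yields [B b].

[S [A [B c] ^ [A [B b] ^ [A [B - [B c]]]]] <> [S [A [B c]] <> [S [A [B c]]]]]

S
A <> S
B ^ A <> S
c ^ A <> S
c ^ B ^ A <> S
c ^ b ^ A <> S
c ^ b ^ B <> S
c ^ b ^ - B <> S
c ^ b ^ - c <> S
c ^ b ^ - c <> A <> S
c ^ b ^ - c <> B <> S
c ^ b ^ - c <> c <> S
c ^ b ^ - c <> c <> A
c ^ b ^ - c <> c <> B
c ^ b ^ - c <> c <> c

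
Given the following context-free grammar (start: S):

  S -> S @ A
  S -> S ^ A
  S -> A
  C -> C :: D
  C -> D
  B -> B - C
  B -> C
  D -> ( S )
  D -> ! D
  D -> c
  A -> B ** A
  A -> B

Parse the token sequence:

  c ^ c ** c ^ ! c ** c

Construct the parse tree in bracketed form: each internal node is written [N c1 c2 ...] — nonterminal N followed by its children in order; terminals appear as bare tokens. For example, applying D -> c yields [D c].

[S [S [S [A [B [C [D c]]]]] ^ [A [B [C [D c]]] ** [A [B [C [D c]]]]]] ^ [A [B [C [D ! [D c]]]] ** [A [B [C [D c]]]]]]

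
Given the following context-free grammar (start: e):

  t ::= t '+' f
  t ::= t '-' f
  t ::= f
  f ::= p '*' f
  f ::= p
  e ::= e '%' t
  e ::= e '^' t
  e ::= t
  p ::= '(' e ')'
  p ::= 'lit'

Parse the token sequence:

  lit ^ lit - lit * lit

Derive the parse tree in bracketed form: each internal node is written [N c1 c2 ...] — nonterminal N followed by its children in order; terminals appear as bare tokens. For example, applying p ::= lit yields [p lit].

e
e ^ t
t ^ t
f ^ t
p ^ t
lit ^ t
lit ^ t - f
lit ^ f - f
lit ^ p - f
lit ^ lit - f
lit ^ lit - p * f
lit ^ lit - lit * f
lit ^ lit - lit * p
lit ^ lit - lit * lit

[e [e [t [f [p lit]]]] ^ [t [t [f [p lit]]] - [f [p lit] * [f [p lit]]]]]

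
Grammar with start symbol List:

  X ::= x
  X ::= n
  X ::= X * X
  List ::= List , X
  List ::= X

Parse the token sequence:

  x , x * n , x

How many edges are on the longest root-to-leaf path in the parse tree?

[List [List [List [X x]] , [X [X x] * [X n]]] , [X x]]

4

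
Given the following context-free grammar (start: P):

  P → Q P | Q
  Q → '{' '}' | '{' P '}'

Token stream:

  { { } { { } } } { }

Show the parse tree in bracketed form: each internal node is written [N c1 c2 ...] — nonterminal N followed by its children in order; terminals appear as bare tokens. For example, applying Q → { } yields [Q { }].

[P [Q { [P [Q { }] [P [Q { [P [Q { }]] }]]] }] [P [Q { }]]]

P
Q P
{ P } P
{ Q P } P
{ { } P } P
{ { } Q } P
{ { } { P } } P
{ { } { Q } } P
{ { } { { } } } P
{ { } { { } } } Q
{ { } { { } } } { }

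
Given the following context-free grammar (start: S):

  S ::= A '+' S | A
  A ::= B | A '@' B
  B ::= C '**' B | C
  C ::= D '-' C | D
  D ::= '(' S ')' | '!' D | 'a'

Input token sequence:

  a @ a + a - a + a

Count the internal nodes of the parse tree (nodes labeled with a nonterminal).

21

[S [A [A [B [C [D a]]]] @ [B [C [D a]]]] + [S [A [B [C [D a] - [C [D a]]]]] + [S [A [B [C [D a]]]]]]]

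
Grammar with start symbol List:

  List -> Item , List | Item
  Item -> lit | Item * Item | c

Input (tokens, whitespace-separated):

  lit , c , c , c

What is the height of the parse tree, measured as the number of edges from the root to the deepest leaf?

5

[List [Item lit] , [List [Item c] , [List [Item c] , [List [Item c]]]]]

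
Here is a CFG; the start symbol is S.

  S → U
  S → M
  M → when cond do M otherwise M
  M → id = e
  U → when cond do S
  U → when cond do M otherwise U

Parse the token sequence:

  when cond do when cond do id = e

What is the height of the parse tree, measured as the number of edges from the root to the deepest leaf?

6

[S [U when cond do [S [U when cond do [S [M id = e]]]]]]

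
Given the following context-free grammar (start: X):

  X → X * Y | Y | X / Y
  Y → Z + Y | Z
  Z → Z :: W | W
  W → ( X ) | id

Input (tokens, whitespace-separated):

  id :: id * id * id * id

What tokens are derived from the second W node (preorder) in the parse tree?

id

[X [X [X [X [Y [Z [Z [W id]] :: [W id]]]] * [Y [Z [W id]]]] * [Y [Z [W id]]]] * [Y [Z [W id]]]]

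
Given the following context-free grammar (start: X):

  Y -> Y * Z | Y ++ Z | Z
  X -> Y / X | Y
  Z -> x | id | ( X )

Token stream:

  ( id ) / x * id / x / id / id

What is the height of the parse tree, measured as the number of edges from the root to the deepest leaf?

7

[X [Y [Z ( [X [Y [Z id]]] )]] / [X [Y [Y [Z x]] * [Z id]] / [X [Y [Z x]] / [X [Y [Z id]] / [X [Y [Z id]]]]]]]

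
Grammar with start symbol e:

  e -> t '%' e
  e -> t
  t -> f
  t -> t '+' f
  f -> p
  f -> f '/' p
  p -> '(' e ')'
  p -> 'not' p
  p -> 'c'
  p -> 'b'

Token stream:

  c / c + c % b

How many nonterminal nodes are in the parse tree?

13

[e [t [t [f [f [p c]] / [p c]]] + [f [p c]]] % [e [t [f [p b]]]]]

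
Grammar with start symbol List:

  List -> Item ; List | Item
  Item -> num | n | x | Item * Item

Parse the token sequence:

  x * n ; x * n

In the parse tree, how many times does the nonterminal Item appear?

[List [Item [Item x] * [Item n]] ; [List [Item [Item x] * [Item n]]]]

6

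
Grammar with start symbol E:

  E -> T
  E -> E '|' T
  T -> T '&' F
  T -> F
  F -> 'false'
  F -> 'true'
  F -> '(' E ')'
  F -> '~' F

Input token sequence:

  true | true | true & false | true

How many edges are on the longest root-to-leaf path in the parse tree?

[E [E [E [E [T [F true]]] | [T [F true]]] | [T [T [F true]] & [F false]]] | [T [F true]]]

6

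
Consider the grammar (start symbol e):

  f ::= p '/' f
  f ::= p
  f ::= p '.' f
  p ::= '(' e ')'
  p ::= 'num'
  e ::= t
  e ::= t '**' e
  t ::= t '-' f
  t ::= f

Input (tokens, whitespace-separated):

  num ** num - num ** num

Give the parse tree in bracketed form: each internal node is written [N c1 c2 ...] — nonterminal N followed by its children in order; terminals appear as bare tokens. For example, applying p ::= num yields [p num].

e
t ** e
f ** e
p ** e
num ** e
num ** t ** e
num ** t - f ** e
num ** f - f ** e
num ** p - f ** e
num ** num - f ** e
num ** num - p ** e
num ** num - num ** e
num ** num - num ** t
num ** num - num ** f
num ** num - num ** p
num ** num - num ** num

[e [t [f [p num]]] ** [e [t [t [f [p num]]] - [f [p num]]] ** [e [t [f [p num]]]]]]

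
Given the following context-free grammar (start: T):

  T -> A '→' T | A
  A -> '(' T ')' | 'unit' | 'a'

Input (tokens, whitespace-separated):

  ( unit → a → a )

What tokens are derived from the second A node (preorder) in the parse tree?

[T [A ( [T [A unit] → [T [A a] → [T [A a]]]] )]]

unit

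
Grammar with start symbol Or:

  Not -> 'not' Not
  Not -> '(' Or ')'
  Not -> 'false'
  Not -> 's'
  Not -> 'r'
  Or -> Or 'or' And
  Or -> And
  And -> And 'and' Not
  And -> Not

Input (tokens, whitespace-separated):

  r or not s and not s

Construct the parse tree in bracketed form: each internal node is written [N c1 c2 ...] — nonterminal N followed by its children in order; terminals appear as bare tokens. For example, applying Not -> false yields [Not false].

Or
Or or And
And or And
Not or And
r or And
r or And and Not
r or Not and Not
r or not Not and Not
r or not s and Not
r or not s and not Not
r or not s and not s

[Or [Or [And [Not r]]] or [And [And [Not not [Not s]]] and [Not not [Not s]]]]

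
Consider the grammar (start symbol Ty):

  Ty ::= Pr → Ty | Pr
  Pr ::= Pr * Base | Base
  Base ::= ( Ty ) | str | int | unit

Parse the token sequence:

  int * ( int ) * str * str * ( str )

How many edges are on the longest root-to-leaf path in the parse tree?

[Ty [Pr [Pr [Pr [Pr [Pr [Base int]] * [Base ( [Ty [Pr [Base int]]] )]] * [Base str]] * [Base str]] * [Base ( [Ty [Pr [Base str]]] )]]]

9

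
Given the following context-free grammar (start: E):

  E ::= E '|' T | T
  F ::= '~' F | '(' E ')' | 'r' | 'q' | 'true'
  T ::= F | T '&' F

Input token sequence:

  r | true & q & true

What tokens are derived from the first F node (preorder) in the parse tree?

r

[E [E [T [F r]]] | [T [T [T [F true]] & [F q]] & [F true]]]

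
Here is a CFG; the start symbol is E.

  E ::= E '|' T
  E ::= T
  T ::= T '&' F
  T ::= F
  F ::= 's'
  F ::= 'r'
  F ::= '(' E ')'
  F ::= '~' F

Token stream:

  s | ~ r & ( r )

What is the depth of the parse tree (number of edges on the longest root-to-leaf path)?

[E [E [T [F s]]] | [T [T [F ~ [F r]]] & [F ( [E [T [F r]]] )]]]

6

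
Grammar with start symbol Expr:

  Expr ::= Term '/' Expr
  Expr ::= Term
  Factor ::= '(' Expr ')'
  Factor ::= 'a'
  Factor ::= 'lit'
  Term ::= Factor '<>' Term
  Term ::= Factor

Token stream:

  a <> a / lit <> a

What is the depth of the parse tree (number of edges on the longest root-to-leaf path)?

[Expr [Term [Factor a] <> [Term [Factor a]]] / [Expr [Term [Factor lit] <> [Term [Factor a]]]]]

5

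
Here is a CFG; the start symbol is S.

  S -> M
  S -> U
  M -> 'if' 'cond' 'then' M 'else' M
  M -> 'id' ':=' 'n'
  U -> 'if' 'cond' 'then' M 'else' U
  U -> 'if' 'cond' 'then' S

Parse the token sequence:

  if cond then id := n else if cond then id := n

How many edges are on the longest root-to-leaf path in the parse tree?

5

[S [U if cond then [M id := n] else [U if cond then [S [M id := n]]]]]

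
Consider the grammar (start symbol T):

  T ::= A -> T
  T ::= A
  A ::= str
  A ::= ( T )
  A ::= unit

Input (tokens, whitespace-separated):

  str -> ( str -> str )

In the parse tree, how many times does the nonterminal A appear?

4

[T [A str] -> [T [A ( [T [A str] -> [T [A str]]] )]]]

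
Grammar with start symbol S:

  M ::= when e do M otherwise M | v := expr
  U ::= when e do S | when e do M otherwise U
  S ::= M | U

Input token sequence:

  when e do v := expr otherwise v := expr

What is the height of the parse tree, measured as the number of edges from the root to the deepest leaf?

[S [M when e do [M v := expr] otherwise [M v := expr]]]

3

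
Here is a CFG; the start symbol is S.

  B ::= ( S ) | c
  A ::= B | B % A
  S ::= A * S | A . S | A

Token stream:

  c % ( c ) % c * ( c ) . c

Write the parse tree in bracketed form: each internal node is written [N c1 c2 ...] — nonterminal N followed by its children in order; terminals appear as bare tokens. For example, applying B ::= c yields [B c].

[S [A [B c] % [A [B ( [S [A [B c]]] )] % [A [B c]]]] * [S [A [B ( [S [A [B c]]] )]] . [S [A [B c]]]]]

S
A * S
B % A * S
c % A * S
c % B % A * S
c % ( S ) % A * S
c % ( A ) % A * S
c % ( B ) % A * S
c % ( c ) % A * S
c % ( c ) % B * S
c % ( c ) % c * S
c % ( c ) % c * A . S
c % ( c ) % c * B . S
c % ( c ) % c * ( S ) . S
c % ( c ) % c * ( A ) . S
c % ( c ) % c * ( B ) . S
c % ( c ) % c * ( c ) . S
c % ( c ) % c * ( c ) . A
c % ( c ) % c * ( c ) . B
c % ( c ) % c * ( c ) . c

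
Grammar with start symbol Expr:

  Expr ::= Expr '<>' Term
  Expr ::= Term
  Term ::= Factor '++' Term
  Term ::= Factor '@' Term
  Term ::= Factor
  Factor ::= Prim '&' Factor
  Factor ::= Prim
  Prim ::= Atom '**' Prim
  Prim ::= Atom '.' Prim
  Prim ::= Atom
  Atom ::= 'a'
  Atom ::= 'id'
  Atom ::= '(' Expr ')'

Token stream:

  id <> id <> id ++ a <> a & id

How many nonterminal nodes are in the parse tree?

[Expr [Expr [Expr [Expr [Term [Factor [Prim [Atom id]]]]] <> [Term [Factor [Prim [Atom id]]]]] <> [Term [Factor [Prim [Atom id]]] ++ [Term [Factor [Prim [Atom a]]]]]] <> [Term [Factor [Prim [Atom a]] & [Factor [Prim [Atom id]]]]]]

27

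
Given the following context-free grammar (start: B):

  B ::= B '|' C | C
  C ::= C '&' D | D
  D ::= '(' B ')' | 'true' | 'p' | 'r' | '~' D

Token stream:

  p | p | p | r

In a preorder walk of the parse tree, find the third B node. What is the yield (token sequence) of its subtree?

p | p

[B [B [B [B [C [D p]]] | [C [D p]]] | [C [D p]]] | [C [D r]]]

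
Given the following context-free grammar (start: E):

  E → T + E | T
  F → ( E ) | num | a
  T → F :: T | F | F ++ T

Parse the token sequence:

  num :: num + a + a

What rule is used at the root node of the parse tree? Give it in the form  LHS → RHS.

E → T + E

[E [T [F num] :: [T [F num]]] + [E [T [F a]] + [E [T [F a]]]]]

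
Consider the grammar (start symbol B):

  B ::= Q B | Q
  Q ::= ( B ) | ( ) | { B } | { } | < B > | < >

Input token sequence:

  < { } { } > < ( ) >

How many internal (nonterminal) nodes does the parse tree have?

10

[B [Q < [B [Q { }] [B [Q { }]]] >] [B [Q < [B [Q ( )]] >]]]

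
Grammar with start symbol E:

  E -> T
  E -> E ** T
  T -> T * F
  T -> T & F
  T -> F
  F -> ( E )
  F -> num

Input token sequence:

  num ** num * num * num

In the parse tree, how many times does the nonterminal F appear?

[E [E [T [F num]]] ** [T [T [T [F num]] * [F num]] * [F num]]]

4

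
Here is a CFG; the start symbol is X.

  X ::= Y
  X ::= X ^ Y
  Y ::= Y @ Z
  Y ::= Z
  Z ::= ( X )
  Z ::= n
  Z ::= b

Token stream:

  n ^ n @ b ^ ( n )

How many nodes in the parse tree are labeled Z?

5

[X [X [X [Y [Z n]]] ^ [Y [Y [Z n]] @ [Z b]]] ^ [Y [Z ( [X [Y [Z n]]] )]]]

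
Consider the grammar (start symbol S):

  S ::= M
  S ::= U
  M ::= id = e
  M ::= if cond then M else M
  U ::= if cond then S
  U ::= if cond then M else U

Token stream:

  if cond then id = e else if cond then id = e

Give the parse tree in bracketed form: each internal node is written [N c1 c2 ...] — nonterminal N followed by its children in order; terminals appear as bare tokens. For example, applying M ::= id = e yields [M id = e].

S
U
if cond then M else U
if cond then id = e else U
if cond then id = e else if cond then S
if cond then id = e else if cond then M
if cond then id = e else if cond then id = e

[S [U if cond then [M id = e] else [U if cond then [S [M id = e]]]]]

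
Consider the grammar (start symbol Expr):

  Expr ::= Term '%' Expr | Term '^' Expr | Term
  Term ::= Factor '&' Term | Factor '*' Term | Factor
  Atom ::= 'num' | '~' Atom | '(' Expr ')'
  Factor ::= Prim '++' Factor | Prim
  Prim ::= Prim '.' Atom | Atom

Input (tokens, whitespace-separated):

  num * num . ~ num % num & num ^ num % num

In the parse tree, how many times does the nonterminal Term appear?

6

[Expr [Term [Factor [Prim [Atom num]]] * [Term [Factor [Prim [Prim [Atom num]] . [Atom ~ [Atom num]]]]]] % [Expr [Term [Factor [Prim [Atom num]]] & [Term [Factor [Prim [Atom num]]]]] ^ [Expr [Term [Factor [Prim [Atom num]]]] % [Expr [Term [Factor [Prim [Atom num]]]]]]]]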